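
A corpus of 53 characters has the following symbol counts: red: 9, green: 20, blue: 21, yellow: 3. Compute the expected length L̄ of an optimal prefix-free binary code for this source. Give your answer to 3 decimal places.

Probabilities are the counts divided by 53.
Repeatedly combine the two least-probable nodes; the expected code length is the sum of the merged weights.
merge 3/53 + 9/53 → 12/53
merge 12/53 + 20/53 → 32/53
merge 21/53 + 32/53 → 1
L = 12/53 + 32/53 + 1 = 97/53 ≈ 1.830 bits/symbol.

1.830 bits/symbol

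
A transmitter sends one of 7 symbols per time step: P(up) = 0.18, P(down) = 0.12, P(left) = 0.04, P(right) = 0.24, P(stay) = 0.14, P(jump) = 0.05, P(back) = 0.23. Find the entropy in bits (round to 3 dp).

H = −Σ pᵢ log₂ pᵢ.
−0.18·log₂(0.18) = 0.4453
−0.12·log₂(0.12) = 0.3671
−0.04·log₂(0.04) = 0.1858
−0.24·log₂(0.24) = 0.4941
−0.14·log₂(0.14) = 0.3971
−0.05·log₂(0.05) = 0.2161
−0.23·log₂(0.23) = 0.4877
Sum ≈ 2.5931 → 2.593 bits.

2.593 bits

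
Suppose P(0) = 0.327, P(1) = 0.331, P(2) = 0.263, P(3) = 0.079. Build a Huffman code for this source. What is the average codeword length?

Repeatedly combine the two least-probable nodes; the expected code length is the sum of the merged weights.
merge 79/1000 + 263/1000 → 171/500
merge 327/1000 + 331/1000 → 329/500
merge 171/500 + 329/500 → 1
L = 171/500 + 329/500 + 1 = 2 bits/symbol.

2 bits/symbol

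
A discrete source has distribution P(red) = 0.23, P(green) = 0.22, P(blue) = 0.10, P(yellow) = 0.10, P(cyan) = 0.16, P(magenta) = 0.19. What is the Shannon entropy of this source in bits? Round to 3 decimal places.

H = −Σ pᵢ log₂ pᵢ.
−0.23·log₂(0.23) = 0.4877
−0.22·log₂(0.22) = 0.4806
−0.10·log₂(0.10) = 0.3322
−0.10·log₂(0.10) = 0.3322
−0.16·log₂(0.16) = 0.4230
−0.19·log₂(0.19) = 0.4552
Sum ≈ 2.5109 → 2.511 bits.

2.511 bits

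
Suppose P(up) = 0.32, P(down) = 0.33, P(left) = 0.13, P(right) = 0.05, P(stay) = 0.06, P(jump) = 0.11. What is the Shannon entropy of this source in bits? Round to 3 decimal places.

2.246 bits

H = −Σ pᵢ log₂ pᵢ.
−0.32·log₂(0.32) = 0.5260
−0.33·log₂(0.33) = 0.5278
−0.13·log₂(0.13) = 0.3826
−0.05·log₂(0.05) = 0.2161
−0.06·log₂(0.06) = 0.2435
−0.11·log₂(0.11) = 0.3503
Sum ≈ 2.2464 → 2.246 bits.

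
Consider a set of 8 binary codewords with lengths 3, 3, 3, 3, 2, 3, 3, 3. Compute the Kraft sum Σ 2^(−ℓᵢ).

1.125

With common denominator 2^3 = 8: Σ 2^(−ℓᵢ) = 1/8 + 1/8 + 1/8 + 1/8 + 2/8 + 1/8 + 1/8 + 1/8 = 9/8 = 1.125.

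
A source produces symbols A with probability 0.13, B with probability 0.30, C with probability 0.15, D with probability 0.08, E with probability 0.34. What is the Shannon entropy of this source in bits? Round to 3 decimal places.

2.135 bits

H = −Σ pᵢ log₂ pᵢ.
−0.13·log₂(0.13) = 0.3826
−0.30·log₂(0.30) = 0.5211
−0.15·log₂(0.15) = 0.4105
−0.08·log₂(0.08) = 0.2915
−0.34·log₂(0.34) = 0.5292
Sum ≈ 2.1350 → 2.135 bits.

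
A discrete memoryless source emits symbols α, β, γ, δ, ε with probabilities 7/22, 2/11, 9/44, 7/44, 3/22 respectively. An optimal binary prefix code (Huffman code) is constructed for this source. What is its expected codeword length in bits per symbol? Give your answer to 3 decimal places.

2.295 bits/symbol

Repeatedly combine the two least-probable nodes; the expected code length is the sum of the merged weights.
merge 3/22 + 7/44 → 13/44
merge 2/11 + 9/44 → 17/44
merge 13/44 + 7/22 → 27/44
merge 17/44 + 27/44 → 1
L = 13/44 + 17/44 + 27/44 + 1 = 101/44 ≈ 2.295 bits/symbol.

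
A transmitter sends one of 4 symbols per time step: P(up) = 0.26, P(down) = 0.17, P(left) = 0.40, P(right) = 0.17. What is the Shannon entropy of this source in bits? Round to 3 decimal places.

1.903 bits

H = −Σ pᵢ log₂ pᵢ.
−0.26·log₂(0.26) = 0.5053
−0.17·log₂(0.17) = 0.4346
−0.40·log₂(0.40) = 0.5288
−0.17·log₂(0.17) = 0.4346
Sum ≈ 1.9032 → 1.903 bits.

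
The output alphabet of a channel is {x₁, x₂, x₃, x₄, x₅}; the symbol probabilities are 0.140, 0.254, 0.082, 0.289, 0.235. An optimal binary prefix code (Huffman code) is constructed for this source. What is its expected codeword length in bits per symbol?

Repeatedly combine the two least-probable nodes; the expected code length is the sum of the merged weights.
merge 41/500 + 7/50 → 111/500
merge 111/500 + 47/200 → 457/1000
merge 127/500 + 289/1000 → 543/1000
merge 457/1000 + 543/1000 → 1
L = 111/500 + 457/1000 + 543/1000 + 1 = 1111/500 = 2.222 bits/symbol.

2.222 bits/symbol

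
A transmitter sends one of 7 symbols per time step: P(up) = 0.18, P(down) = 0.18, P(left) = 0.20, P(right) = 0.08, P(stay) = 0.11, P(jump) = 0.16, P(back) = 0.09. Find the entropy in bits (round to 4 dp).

2.7325 bits

H = −Σ pᵢ log₂ pᵢ.
−0.18·log₂(0.18) = 0.4453
−0.18·log₂(0.18) = 0.4453
−0.20·log₂(0.20) = 0.4644
−0.08·log₂(0.08) = 0.2915
−0.11·log₂(0.11) = 0.3503
−0.16·log₂(0.16) = 0.4230
−0.09·log₂(0.09) = 0.3127
Sum ≈ 2.7325 → 2.7325 bits.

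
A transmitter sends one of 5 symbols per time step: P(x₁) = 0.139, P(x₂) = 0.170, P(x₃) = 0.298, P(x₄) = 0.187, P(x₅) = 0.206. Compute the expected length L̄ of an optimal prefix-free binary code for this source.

2.309 bits/symbol

Repeatedly combine the two least-probable nodes; the expected code length is the sum of the merged weights.
merge 139/1000 + 17/100 → 309/1000
merge 187/1000 + 103/500 → 393/1000
merge 149/500 + 309/1000 → 607/1000
merge 393/1000 + 607/1000 → 1
L = 309/1000 + 393/1000 + 607/1000 + 1 = 2309/1000 = 2.309 bits/symbol.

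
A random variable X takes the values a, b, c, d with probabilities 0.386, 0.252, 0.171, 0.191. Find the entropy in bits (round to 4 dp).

1.9231 bits

H = −Σ pᵢ log₂ pᵢ.
−0.386·log₂(0.386) = 0.5301
−0.252·log₂(0.252) = 0.5011
−0.171·log₂(0.171) = 0.4357
−0.191·log₂(0.191) = 0.4562
Sum ≈ 1.9231 → 1.9231 bits.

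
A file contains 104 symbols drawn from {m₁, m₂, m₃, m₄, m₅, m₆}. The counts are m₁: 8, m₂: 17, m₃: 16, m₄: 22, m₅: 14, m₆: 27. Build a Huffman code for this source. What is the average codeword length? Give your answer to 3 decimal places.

Probabilities are the counts divided by 104.
Repeatedly combine the two least-probable nodes; the expected code length is the sum of the merged weights.
merge 1/13 + 7/52 → 11/52
merge 2/13 + 17/104 → 33/104
merge 11/52 + 11/52 → 11/26
merge 27/104 + 33/104 → 15/26
merge 11/26 + 15/26 → 1
L = 11/52 + 33/104 + 11/26 + 15/26 + 1 = 263/104 ≈ 2.529 bits/symbol.

2.529 bits/symbol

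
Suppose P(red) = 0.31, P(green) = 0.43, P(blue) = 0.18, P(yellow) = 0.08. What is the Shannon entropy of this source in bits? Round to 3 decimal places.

1.784 bits

H = −Σ pᵢ log₂ pᵢ.
−0.31·log₂(0.31) = 0.5238
−0.43·log₂(0.43) = 0.5236
−0.18·log₂(0.18) = 0.4453
−0.08·log₂(0.08) = 0.2915
Sum ≈ 1.7842 → 1.784 bits.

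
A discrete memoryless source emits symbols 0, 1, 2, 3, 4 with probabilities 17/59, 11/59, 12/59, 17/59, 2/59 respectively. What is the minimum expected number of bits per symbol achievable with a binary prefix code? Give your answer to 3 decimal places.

Repeatedly combine the two least-probable nodes; the expected code length is the sum of the merged weights.
merge 2/59 + 11/59 → 13/59
merge 12/59 + 13/59 → 25/59
merge 17/59 + 17/59 → 34/59
merge 25/59 + 34/59 → 1
L = 13/59 + 25/59 + 34/59 + 1 = 131/59 ≈ 2.220 bits/symbol.

2.220 bits/symbol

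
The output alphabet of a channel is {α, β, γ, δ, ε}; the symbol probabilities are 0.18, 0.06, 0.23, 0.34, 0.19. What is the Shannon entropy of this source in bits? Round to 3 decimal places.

H = −Σ pᵢ log₂ pᵢ.
−0.18·log₂(0.18) = 0.4453
−0.06·log₂(0.06) = 0.2435
−0.23·log₂(0.23) = 0.4877
−0.34·log₂(0.34) = 0.5292
−0.19·log₂(0.19) = 0.4552
Sum ≈ 2.1609 → 2.161 bits.

2.161 bits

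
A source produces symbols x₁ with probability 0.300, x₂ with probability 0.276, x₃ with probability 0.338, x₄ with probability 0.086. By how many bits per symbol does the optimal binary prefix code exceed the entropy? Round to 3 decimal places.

0.133 bits

Entropy H = −Σ p log₂ p ≈ 1.8670 bits.
Huffman merges: 43/500+69/250→181/500; 3/10+169/500→319/500; 181/500+319/500→1. L = 2 ≈ 2.0000.
L − H = 2.0000 − 1.8670 = 0.133 bits.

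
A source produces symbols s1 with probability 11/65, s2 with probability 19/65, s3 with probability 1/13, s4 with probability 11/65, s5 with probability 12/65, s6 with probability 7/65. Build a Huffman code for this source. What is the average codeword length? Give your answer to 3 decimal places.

Repeatedly combine the two least-probable nodes; the expected code length is the sum of the merged weights.
merge 1/13 + 7/65 → 12/65
merge 11/65 + 11/65 → 22/65
merge 12/65 + 12/65 → 24/65
merge 19/65 + 22/65 → 41/65
merge 24/65 + 41/65 → 1
L = 12/65 + 22/65 + 24/65 + 41/65 + 1 = 164/65 ≈ 2.523 bits/symbol.

2.523 bits/symbol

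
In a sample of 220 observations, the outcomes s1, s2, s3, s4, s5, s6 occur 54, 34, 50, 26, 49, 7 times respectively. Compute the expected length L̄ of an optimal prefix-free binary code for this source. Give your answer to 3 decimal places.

2.455 bits/symbol

Probabilities are the counts divided by 220.
Repeatedly combine the two least-probable nodes; the expected code length is the sum of the merged weights.
merge 7/220 + 13/110 → 3/20
merge 3/20 + 17/110 → 67/220
merge 49/220 + 5/22 → 9/20
merge 27/110 + 67/220 → 11/20
merge 9/20 + 11/20 → 1
L = 3/20 + 67/220 + 9/20 + 11/20 + 1 = 27/11 ≈ 2.455 bits/symbol.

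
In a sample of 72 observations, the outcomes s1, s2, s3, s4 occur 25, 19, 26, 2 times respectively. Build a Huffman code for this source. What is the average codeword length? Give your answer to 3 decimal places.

1.931 bits/symbol

Probabilities are the counts divided by 72.
Repeatedly combine the two least-probable nodes; the expected code length is the sum of the merged weights.
merge 1/36 + 19/72 → 7/24
merge 7/24 + 25/72 → 23/36
merge 13/36 + 23/36 → 1
L = 7/24 + 23/36 + 1 = 139/72 ≈ 1.931 bits/symbol.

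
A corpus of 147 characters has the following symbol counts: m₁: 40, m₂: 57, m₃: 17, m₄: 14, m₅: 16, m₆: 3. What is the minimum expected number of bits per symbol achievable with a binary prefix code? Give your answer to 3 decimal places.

2.293 bits/symbol

Probabilities are the counts divided by 147.
Repeatedly combine the two least-probable nodes; the expected code length is the sum of the merged weights.
merge 1/49 + 2/21 → 17/147
merge 16/147 + 17/147 → 11/49
merge 17/147 + 11/49 → 50/147
merge 40/147 + 50/147 → 30/49
merge 19/49 + 30/49 → 1
L = 17/147 + 11/49 + 50/147 + 30/49 + 1 = 337/147 ≈ 2.293 bits/symbol.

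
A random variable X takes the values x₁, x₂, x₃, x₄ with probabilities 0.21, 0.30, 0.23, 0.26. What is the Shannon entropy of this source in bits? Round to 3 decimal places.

1.987 bits

H = −Σ pᵢ log₂ pᵢ.
−0.21·log₂(0.21) = 0.4728
−0.30·log₂(0.30) = 0.5211
−0.23·log₂(0.23) = 0.4877
−0.26·log₂(0.26) = 0.5053
Sum ≈ 1.9869 → 1.987 bits.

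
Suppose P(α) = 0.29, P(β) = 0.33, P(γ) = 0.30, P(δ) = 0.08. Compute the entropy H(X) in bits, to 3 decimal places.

1.858 bits

H = −Σ pᵢ log₂ pᵢ.
−0.29·log₂(0.29) = 0.5179
−0.33·log₂(0.33) = 0.5278
−0.30·log₂(0.30) = 0.5211
−0.08·log₂(0.08) = 0.2915
Sum ≈ 1.8583 → 1.858 bits.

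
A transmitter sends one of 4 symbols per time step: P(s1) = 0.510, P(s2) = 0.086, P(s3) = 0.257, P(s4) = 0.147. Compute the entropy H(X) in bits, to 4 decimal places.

1.7102 bits

H = −Σ pᵢ log₂ pᵢ.
−0.510·log₂(0.510) = 0.4954
−0.086·log₂(0.086) = 0.3044
−0.257·log₂(0.257) = 0.5038
−0.147·log₂(0.147) = 0.4066
Sum ≈ 1.7102 → 1.7102 bits.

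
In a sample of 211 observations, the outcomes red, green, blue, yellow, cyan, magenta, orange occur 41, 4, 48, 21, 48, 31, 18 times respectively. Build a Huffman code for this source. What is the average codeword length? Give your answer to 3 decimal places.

2.649 bits/symbol

Probabilities are the counts divided by 211.
Repeatedly combine the two least-probable nodes; the expected code length is the sum of the merged weights.
merge 4/211 + 18/211 → 22/211
merge 21/211 + 22/211 → 43/211
merge 31/211 + 41/211 → 72/211
merge 43/211 + 48/211 → 91/211
merge 48/211 + 72/211 → 120/211
merge 91/211 + 120/211 → 1
L = 22/211 + 43/211 + 72/211 + 91/211 + 120/211 + 1 = 559/211 ≈ 2.649 bits/symbol.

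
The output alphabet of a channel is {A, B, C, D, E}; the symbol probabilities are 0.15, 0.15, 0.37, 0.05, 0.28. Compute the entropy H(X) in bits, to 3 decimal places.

H = −Σ pᵢ log₂ pᵢ.
−0.15·log₂(0.15) = 0.4105
−0.15·log₂(0.15) = 0.4105
−0.37·log₂(0.37) = 0.5307
−0.05·log₂(0.05) = 0.2161
−0.28·log₂(0.28) = 0.5142
Sum ≈ 2.0821 → 2.082 bits.

2.082 bits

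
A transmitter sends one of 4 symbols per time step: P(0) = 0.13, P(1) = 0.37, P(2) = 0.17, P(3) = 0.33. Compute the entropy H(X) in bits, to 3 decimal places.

H = −Σ pᵢ log₂ pᵢ.
−0.13·log₂(0.13) = 0.3826
−0.37·log₂(0.37) = 0.5307
−0.17·log₂(0.17) = 0.4346
−0.33·log₂(0.33) = 0.5278
Sum ≈ 1.8758 → 1.876 bits.

1.876 bits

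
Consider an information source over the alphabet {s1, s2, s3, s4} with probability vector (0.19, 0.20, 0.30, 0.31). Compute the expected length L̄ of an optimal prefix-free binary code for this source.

Repeatedly combine the two least-probable nodes; the expected code length is the sum of the merged weights.
merge 19/100 + 1/5 → 39/100
merge 3/10 + 31/100 → 61/100
merge 39/100 + 61/100 → 1
L = 39/100 + 61/100 + 1 = 2 bits/symbol.

2 bits/symbol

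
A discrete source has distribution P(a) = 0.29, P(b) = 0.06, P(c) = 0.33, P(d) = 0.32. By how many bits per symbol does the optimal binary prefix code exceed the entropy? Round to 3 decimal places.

0.185 bits

Entropy H = −Σ p log₂ p ≈ 1.8153 bits.
Huffman merges: 3/50+29/100→7/20; 8/25+33/100→13/20; 7/20+13/20→1. L = 2 ≈ 2.0000.
L − H = 2.0000 − 1.8153 = 0.185 bits.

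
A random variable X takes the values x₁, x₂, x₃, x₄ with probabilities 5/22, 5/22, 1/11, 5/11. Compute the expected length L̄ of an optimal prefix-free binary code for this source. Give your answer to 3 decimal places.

Repeatedly combine the two least-probable nodes; the expected code length is the sum of the merged weights.
merge 1/11 + 5/22 → 7/22
merge 5/22 + 7/22 → 6/11
merge 5/11 + 6/11 → 1
L = 7/22 + 6/11 + 1 = 41/22 ≈ 1.864 bits/symbol.

1.864 bits/symbol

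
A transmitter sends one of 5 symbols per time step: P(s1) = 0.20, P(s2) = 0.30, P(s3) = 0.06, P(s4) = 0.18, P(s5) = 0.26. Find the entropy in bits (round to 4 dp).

H = −Σ pᵢ log₂ pᵢ.
−0.20·log₂(0.20) = 0.4644
−0.30·log₂(0.30) = 0.5211
−0.06·log₂(0.06) = 0.2435
−0.18·log₂(0.18) = 0.4453
−0.26·log₂(0.26) = 0.5053
Sum ≈ 2.1796 → 2.1796 bits.

2.1796 bits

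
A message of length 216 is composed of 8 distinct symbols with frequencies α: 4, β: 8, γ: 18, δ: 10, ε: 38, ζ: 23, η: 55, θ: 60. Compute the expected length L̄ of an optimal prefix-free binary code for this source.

2.625 bits/symbol

Probabilities are the counts divided by 216.
Repeatedly combine the two least-probable nodes; the expected code length is the sum of the merged weights.
merge 1/54 + 1/27 → 1/18
merge 5/108 + 1/18 → 11/108
merge 1/12 + 11/108 → 5/27
merge 23/216 + 19/108 → 61/216
merge 5/27 + 55/216 → 95/216
merge 5/18 + 61/216 → 121/216
merge 95/216 + 121/216 → 1
L = 1/18 + 11/108 + 5/27 + 61/216 + 95/216 + 121/216 + 1 = 21/8 = 2.625 bits/symbol.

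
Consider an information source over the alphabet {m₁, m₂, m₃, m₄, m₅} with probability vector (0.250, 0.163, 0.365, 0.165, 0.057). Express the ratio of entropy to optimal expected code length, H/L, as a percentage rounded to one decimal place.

95.6%

Entropy H = −Σ p log₂ p ≈ 2.1218 bits.
Huffman merges: 57/1000+163/1000→11/50; 33/200+11/50→77/200; 1/4+73/200→123/200; 77/200+123/200→1. L = 111/50 ≈ 2.2200.
Efficiency = H/L = 2.1218/2.2200 = 95.6%.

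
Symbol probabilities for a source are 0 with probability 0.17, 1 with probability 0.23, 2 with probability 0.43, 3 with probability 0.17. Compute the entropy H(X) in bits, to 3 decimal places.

1.880 bits

H = −Σ pᵢ log₂ pᵢ.
−0.17·log₂(0.17) = 0.4346
−0.23·log₂(0.23) = 0.4877
−0.43·log₂(0.43) = 0.5236
−0.17·log₂(0.17) = 0.4346
Sum ≈ 1.8804 → 1.880 bits.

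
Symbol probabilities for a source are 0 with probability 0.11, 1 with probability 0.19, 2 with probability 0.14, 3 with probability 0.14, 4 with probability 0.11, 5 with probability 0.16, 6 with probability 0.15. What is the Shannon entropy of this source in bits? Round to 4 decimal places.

H = −Σ pᵢ log₂ pᵢ.
−0.11·log₂(0.11) = 0.3503
−0.19·log₂(0.19) = 0.4552
−0.14·log₂(0.14) = 0.3971
−0.14·log₂(0.14) = 0.3971
−0.11·log₂(0.11) = 0.3503
−0.16·log₂(0.16) = 0.4230
−0.15·log₂(0.15) = 0.4105
Sum ≈ 2.7836 → 2.7836 bits.

2.7836 bits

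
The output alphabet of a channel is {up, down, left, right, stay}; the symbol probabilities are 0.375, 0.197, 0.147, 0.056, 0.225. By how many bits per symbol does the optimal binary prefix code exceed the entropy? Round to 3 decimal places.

0.087 bits

Entropy H = −Σ p log₂ p ≈ 2.1160 bits.
Huffman merges: 7/125+147/1000→203/1000; 197/1000+203/1000→2/5; 9/40+3/8→3/5; 2/5+3/5→1. L = 2203/1000 ≈ 2.2030.
L − H = 2.2030 − 2.1160 = 0.087 bits.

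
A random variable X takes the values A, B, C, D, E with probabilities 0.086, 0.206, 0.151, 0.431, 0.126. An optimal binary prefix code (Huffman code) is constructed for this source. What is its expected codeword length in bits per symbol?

2.138 bits/symbol

Repeatedly combine the two least-probable nodes; the expected code length is the sum of the merged weights.
merge 43/500 + 63/500 → 53/250
merge 151/1000 + 103/500 → 357/1000
merge 53/250 + 357/1000 → 569/1000
merge 431/1000 + 569/1000 → 1
L = 53/250 + 357/1000 + 569/1000 + 1 = 1069/500 = 2.138 bits/symbol.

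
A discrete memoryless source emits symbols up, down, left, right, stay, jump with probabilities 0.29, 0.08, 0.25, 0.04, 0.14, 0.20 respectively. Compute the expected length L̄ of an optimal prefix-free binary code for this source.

Repeatedly combine the two least-probable nodes; the expected code length is the sum of the merged weights.
merge 1/25 + 2/25 → 3/25
merge 3/25 + 7/50 → 13/50
merge 1/5 + 1/4 → 9/20
merge 13/50 + 29/100 → 11/20
merge 9/20 + 11/20 → 1
L = 3/25 + 13/50 + 9/20 + 11/20 + 1 = 119/50 = 2.38 bits/symbol.

2.38 bits/symbol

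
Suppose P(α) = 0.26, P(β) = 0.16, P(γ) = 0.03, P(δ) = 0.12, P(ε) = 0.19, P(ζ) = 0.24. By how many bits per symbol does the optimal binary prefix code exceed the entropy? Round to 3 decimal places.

Entropy H = −Σ p log₂ p ≈ 2.3965 bits.
Huffman merges: 3/100+3/25→3/20; 3/20+4/25→31/100; 19/100+6/25→43/100; 13/50+31/100→57/100; 43/100+57/100→1. L = 123/50 ≈ 2.4600.
L − H = 2.4600 − 2.3965 = 0.063 bits.

0.063 bits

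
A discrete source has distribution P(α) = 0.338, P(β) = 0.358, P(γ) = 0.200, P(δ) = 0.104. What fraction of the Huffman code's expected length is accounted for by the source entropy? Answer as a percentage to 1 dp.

Entropy H = −Σ p log₂ p ≈ 1.8635 bits.
Huffman merges: 13/125+1/5→38/125; 38/125+169/500→321/500; 179/500+321/500→1. L = 973/500 ≈ 1.9460.
Efficiency = H/L = 1.8635/1.9460 = 95.8%.

95.8%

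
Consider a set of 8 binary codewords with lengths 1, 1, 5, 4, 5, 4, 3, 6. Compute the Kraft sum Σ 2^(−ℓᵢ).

1.328125

With common denominator 2^6 = 64: Σ 2^(−ℓᵢ) = 32/64 + 32/64 + 2/64 + 4/64 + 2/64 + 4/64 + 8/64 + 1/64 = 85/64 = 1.328125.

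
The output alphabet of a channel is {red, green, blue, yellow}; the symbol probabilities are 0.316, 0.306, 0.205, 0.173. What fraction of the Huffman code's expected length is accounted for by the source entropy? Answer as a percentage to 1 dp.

Entropy H = −Σ p log₂ p ≈ 1.9545 bits.
Huffman merges: 173/1000+41/200→189/500; 153/500+79/250→311/500; 189/500+311/500→1. L = 2 ≈ 2.0000.
Efficiency = H/L = 1.9545/2.0000 = 97.7%.

97.7%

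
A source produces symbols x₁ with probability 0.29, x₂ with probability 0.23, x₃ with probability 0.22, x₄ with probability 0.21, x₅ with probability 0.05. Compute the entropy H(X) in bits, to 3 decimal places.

H = −Σ pᵢ log₂ pᵢ.
−0.29·log₂(0.29) = 0.5179
−0.23·log₂(0.23) = 0.4877
−0.22·log₂(0.22) = 0.4806
−0.21·log₂(0.21) = 0.4728
−0.05·log₂(0.05) = 0.2161
Sum ≈ 2.1751 → 2.175 bits.

2.175 bits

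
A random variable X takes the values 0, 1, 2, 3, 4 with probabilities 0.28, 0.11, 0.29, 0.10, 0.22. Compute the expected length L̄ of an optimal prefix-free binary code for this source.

Repeatedly combine the two least-probable nodes; the expected code length is the sum of the merged weights.
merge 1/10 + 11/100 → 21/100
merge 21/100 + 11/50 → 43/100
merge 7/25 + 29/100 → 57/100
merge 43/100 + 57/100 → 1
L = 21/100 + 43/100 + 57/100 + 1 = 221/100 = 2.21 bits/symbol.

2.21 bits/symbol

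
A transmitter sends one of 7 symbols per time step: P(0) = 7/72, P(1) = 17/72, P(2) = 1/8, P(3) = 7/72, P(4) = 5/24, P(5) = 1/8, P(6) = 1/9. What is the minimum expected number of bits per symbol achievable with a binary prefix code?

2.75 bits/symbol

Repeatedly combine the two least-probable nodes; the expected code length is the sum of the merged weights.
merge 7/72 + 7/72 → 7/36
merge 1/9 + 1/8 → 17/72
merge 1/8 + 7/36 → 23/72
merge 5/24 + 17/72 → 4/9
merge 17/72 + 23/72 → 5/9
merge 4/9 + 5/9 → 1
L = 7/36 + 17/72 + 23/72 + 4/9 + 5/9 + 1 = 11/4 = 2.75 bits/symbol.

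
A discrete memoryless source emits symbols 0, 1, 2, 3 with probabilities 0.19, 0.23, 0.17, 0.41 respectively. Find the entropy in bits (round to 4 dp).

1.9049 bits

H = −Σ pᵢ log₂ pᵢ.
−0.19·log₂(0.19) = 0.4552
−0.23·log₂(0.23) = 0.4877
−0.17·log₂(0.17) = 0.4346
−0.41·log₂(0.41) = 0.5274
Sum ≈ 1.9049 → 1.9049 bits.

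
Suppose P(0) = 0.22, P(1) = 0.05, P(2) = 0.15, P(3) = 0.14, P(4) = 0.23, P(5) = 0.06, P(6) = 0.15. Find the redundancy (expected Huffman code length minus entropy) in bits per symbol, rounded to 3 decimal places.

Entropy H = −Σ p log₂ p ≈ 2.6461 bits.
Huffman merges: 1/20+3/50→11/100; 11/100+7/50→1/4; 3/20+3/20→3/10; 11/50+23/100→9/20; 1/4+3/10→11/20; 9/20+11/20→1. L = 133/50 ≈ 2.6600.
L − H = 2.6600 − 2.6461 = 0.014 bits.

0.014 bits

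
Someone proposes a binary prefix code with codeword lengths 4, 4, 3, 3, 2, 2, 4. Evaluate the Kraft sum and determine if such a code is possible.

0.9375; yes

With common denominator 2^4 = 16: Σ 2^(−ℓᵢ) = 1/16 + 1/16 + 2/16 + 2/16 + 4/16 + 4/16 + 1/16 = 15/16 = 0.9375.
Kraft's inequality requires Σ ≤ 1; here Σ = 0.9375 ≤ 1, so such a prefix code exists.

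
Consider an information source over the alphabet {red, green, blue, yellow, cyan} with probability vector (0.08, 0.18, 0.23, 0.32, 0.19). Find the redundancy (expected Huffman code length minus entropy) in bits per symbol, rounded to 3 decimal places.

0.054 bits

Entropy H = −Σ p log₂ p ≈ 2.2057 bits.
Huffman merges: 2/25+9/50→13/50; 19/100+23/100→21/50; 13/50+8/25→29/50; 21/50+29/50→1. L = 113/50 ≈ 2.2600.
L − H = 2.2600 − 2.2057 = 0.054 bits.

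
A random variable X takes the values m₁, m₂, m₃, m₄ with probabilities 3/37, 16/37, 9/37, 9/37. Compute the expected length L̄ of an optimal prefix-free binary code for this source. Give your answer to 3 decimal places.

Repeatedly combine the two least-probable nodes; the expected code length is the sum of the merged weights.
merge 3/37 + 9/37 → 12/37
merge 9/37 + 12/37 → 21/37
merge 16/37 + 21/37 → 1
L = 12/37 + 21/37 + 1 = 70/37 ≈ 1.892 bits/symbol.

1.892 bits/symbol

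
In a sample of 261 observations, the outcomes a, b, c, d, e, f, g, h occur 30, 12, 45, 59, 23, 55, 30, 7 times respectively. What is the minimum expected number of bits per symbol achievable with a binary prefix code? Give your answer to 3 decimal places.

Probabilities are the counts divided by 261.
Repeatedly combine the two least-probable nodes; the expected code length is the sum of the merged weights.
merge 7/261 + 4/87 → 19/261
merge 19/261 + 23/261 → 14/87
merge 10/87 + 10/87 → 20/87
merge 14/87 + 5/29 → 1/3
merge 55/261 + 59/261 → 38/87
merge 20/87 + 1/3 → 49/87
merge 38/87 + 49/87 → 1
L = 19/261 + 14/87 + 20/87 + 1/3 + 38/87 + 49/87 + 1 = 730/261 ≈ 2.797 bits/symbol.

2.797 bits/symbol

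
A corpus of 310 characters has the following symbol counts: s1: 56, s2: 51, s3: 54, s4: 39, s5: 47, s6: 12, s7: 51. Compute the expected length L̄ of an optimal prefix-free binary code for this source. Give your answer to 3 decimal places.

2.810 bits/symbol

Probabilities are the counts divided by 310.
Repeatedly combine the two least-probable nodes; the expected code length is the sum of the merged weights.
merge 6/155 + 39/310 → 51/310
merge 47/310 + 51/310 → 49/155
merge 51/310 + 51/310 → 51/155
merge 27/155 + 28/155 → 11/31
merge 49/155 + 51/155 → 20/31
merge 11/31 + 20/31 → 1
L = 51/310 + 49/155 + 51/155 + 11/31 + 20/31 + 1 = 871/310 ≈ 2.810 bits/symbol.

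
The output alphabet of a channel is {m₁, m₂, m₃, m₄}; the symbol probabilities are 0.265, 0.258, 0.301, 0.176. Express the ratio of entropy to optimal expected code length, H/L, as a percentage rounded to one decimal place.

98.7%

Entropy H = −Σ p log₂ p ≈ 1.9745 bits.
Huffman merges: 22/125+129/500→217/500; 53/200+301/1000→283/500; 217/500+283/500→1. L = 2 ≈ 2.0000.
Efficiency = H/L = 1.9745/2.0000 = 98.7%.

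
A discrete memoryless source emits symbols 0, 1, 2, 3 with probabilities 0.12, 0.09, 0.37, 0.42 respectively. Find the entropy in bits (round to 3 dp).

1.736 bits

H = −Σ pᵢ log₂ pᵢ.
−0.12·log₂(0.12) = 0.3671
−0.09·log₂(0.09) = 0.3127
−0.37·log₂(0.37) = 0.5307
−0.42·log₂(0.42) = 0.5256
Sum ≈ 1.7361 → 1.736 bits.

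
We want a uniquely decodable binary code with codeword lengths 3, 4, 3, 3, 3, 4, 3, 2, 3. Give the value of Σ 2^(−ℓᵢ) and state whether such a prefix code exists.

With common denominator 2^4 = 16: Σ 2^(−ℓᵢ) = 2/16 + 1/16 + 2/16 + 2/16 + 2/16 + 1/16 + 2/16 + 4/16 + 2/16 = 18/16 = 1.125.
Kraft's inequality requires Σ ≤ 1; here Σ = 1.125 > 1, so no such prefix code exists.

1.125; no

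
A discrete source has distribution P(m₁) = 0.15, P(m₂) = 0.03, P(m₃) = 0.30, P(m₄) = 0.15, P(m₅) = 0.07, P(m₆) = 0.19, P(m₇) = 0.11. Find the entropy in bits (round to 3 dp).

2.568 bits

H = −Σ pᵢ log₂ pᵢ.
−0.15·log₂(0.15) = 0.4105
−0.03·log₂(0.03) = 0.1518
−0.30·log₂(0.30) = 0.5211
−0.15·log₂(0.15) = 0.4105
−0.07·log₂(0.07) = 0.2686
−0.19·log₂(0.19) = 0.4552
−0.11·log₂(0.11) = 0.3503
Sum ≈ 2.5680 → 2.568 bits.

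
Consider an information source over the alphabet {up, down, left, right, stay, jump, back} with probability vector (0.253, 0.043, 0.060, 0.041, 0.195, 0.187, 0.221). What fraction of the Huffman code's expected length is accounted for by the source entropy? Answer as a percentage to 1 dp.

Entropy H = −Σ p log₂ p ≈ 2.5229 bits.
Huffman merges: 41/1000+43/1000→21/250; 3/50+21/250→18/125; 18/125+187/1000→331/1000; 39/200+221/1000→52/125; 253/1000+331/1000→73/125; 52/125+73/125→1. L = 2559/1000 ≈ 2.5590.
Efficiency = H/L = 2.5229/2.5590 = 98.6%.

98.6%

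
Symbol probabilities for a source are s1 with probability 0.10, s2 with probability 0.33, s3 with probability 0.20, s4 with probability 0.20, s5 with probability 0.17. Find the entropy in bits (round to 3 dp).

2.223 bits

H = −Σ pᵢ log₂ pᵢ.
−0.10·log₂(0.10) = 0.3322
−0.33·log₂(0.33) = 0.5278
−0.20·log₂(0.20) = 0.4644
−0.20·log₂(0.20) = 0.4644
−0.17·log₂(0.17) = 0.4346
Sum ≈ 2.2234 → 2.223 bits.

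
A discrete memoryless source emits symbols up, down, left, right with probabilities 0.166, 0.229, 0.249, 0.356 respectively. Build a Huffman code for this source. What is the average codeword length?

2 bits/symbol

Repeatedly combine the two least-probable nodes; the expected code length is the sum of the merged weights.
merge 83/500 + 229/1000 → 79/200
merge 249/1000 + 89/250 → 121/200
merge 79/200 + 121/200 → 1
L = 79/200 + 121/200 + 1 = 2 bits/symbol.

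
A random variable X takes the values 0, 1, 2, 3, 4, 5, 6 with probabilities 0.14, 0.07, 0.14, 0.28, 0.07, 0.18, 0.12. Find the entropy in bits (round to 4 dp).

H = −Σ pᵢ log₂ pᵢ.
−0.14·log₂(0.14) = 0.3971
−0.07·log₂(0.07) = 0.2686
−0.14·log₂(0.14) = 0.3971
−0.28·log₂(0.28) = 0.5142
−0.07·log₂(0.07) = 0.2686
−0.18·log₂(0.18) = 0.4453
−0.12·log₂(0.12) = 0.3671
Sum ≈ 2.6579 → 2.6579 bits.

2.6579 bits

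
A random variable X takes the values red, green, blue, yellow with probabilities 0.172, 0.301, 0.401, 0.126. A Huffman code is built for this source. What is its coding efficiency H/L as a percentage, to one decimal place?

Entropy H = −Σ p log₂ p ≈ 1.8634 bits.
Huffman merges: 63/500+43/250→149/500; 149/500+301/1000→599/1000; 401/1000+599/1000→1. L = 1897/1000 ≈ 1.8970.
Efficiency = H/L = 1.8634/1.8970 = 98.2%.

98.2%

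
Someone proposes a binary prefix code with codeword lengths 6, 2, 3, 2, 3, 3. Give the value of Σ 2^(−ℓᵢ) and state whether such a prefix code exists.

With common denominator 2^6 = 64: Σ 2^(−ℓᵢ) = 1/64 + 16/64 + 8/64 + 16/64 + 8/64 + 8/64 = 57/64 = 0.890625.
Kraft's inequality requires Σ ≤ 1; here Σ = 0.890625 ≤ 1, so such a prefix code exists.

0.890625; yes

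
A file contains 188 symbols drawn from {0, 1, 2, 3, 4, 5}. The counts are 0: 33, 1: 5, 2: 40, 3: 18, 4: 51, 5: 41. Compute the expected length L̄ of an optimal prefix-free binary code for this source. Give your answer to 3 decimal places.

2.420 bits/symbol

Probabilities are the counts divided by 188.
Repeatedly combine the two least-probable nodes; the expected code length is the sum of the merged weights.
merge 5/188 + 9/94 → 23/188
merge 23/188 + 33/188 → 14/47
merge 10/47 + 41/188 → 81/188
merge 51/188 + 14/47 → 107/188
merge 81/188 + 107/188 → 1
L = 23/188 + 14/47 + 81/188 + 107/188 + 1 = 455/188 ≈ 2.420 bits/symbol.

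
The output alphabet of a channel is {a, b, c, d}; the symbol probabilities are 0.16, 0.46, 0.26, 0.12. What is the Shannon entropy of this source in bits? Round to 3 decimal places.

H = −Σ pᵢ log₂ pᵢ.
−0.16·log₂(0.16) = 0.4230
−0.46·log₂(0.46) = 0.5153
−0.26·log₂(0.26) = 0.5053
−0.12·log₂(0.12) = 0.3671
Sum ≈ 1.8107 → 1.811 bits.

1.811 bits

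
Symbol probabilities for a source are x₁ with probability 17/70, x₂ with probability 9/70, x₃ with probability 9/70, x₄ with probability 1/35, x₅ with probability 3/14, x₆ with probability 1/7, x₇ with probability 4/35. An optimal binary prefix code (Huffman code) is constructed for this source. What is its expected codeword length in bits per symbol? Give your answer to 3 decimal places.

Repeatedly combine the two least-probable nodes; the expected code length is the sum of the merged weights.
merge 1/35 + 4/35 → 1/7
merge 9/70 + 9/70 → 9/35
merge 1/7 + 1/7 → 2/7
merge 3/14 + 17/70 → 16/35
merge 9/35 + 2/7 → 19/35
merge 16/35 + 19/35 → 1
L = 1/7 + 9/35 + 2/7 + 16/35 + 19/35 + 1 = 94/35 ≈ 2.686 bits/symbol.

2.686 bits/symbol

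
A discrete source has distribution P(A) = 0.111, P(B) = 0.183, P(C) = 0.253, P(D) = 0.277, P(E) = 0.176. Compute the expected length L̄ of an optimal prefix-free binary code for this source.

Repeatedly combine the two least-probable nodes; the expected code length is the sum of the merged weights.
merge 111/1000 + 22/125 → 287/1000
merge 183/1000 + 253/1000 → 109/250
merge 277/1000 + 287/1000 → 141/250
merge 109/250 + 141/250 → 1
L = 287/1000 + 109/250 + 141/250 + 1 = 2287/1000 = 2.287 bits/symbol.

2.287 bits/symbol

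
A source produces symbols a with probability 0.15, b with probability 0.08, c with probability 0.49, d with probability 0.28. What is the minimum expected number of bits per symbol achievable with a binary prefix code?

Repeatedly combine the two least-probable nodes; the expected code length is the sum of the merged weights.
merge 2/25 + 3/20 → 23/100
merge 23/100 + 7/25 → 51/100
merge 49/100 + 51/100 → 1
L = 23/100 + 51/100 + 1 = 87/50 = 1.74 bits/symbol.

1.74 bits/symbol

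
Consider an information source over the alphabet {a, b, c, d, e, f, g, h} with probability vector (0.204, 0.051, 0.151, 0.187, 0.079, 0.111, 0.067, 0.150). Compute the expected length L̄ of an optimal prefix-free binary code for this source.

Repeatedly combine the two least-probable nodes; the expected code length is the sum of the merged weights.
merge 51/1000 + 67/1000 → 59/500
merge 79/1000 + 111/1000 → 19/100
merge 59/500 + 3/20 → 67/250
merge 151/1000 + 187/1000 → 169/500
merge 19/100 + 51/250 → 197/500
merge 67/250 + 169/500 → 303/500
merge 197/500 + 303/500 → 1
L = 59/500 + 19/100 + 67/250 + 169/500 + 197/500 + 303/500 + 1 = 1457/500 = 2.914 bits/symbol.

2.914 bits/symbol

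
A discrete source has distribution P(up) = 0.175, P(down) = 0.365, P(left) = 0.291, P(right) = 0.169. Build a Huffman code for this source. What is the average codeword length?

Repeatedly combine the two least-probable nodes; the expected code length is the sum of the merged weights.
merge 169/1000 + 7/40 → 43/125
merge 291/1000 + 43/125 → 127/200
merge 73/200 + 127/200 → 1
L = 43/125 + 127/200 + 1 = 1979/1000 = 1.979 bits/symbol.

1.979 bits/symbol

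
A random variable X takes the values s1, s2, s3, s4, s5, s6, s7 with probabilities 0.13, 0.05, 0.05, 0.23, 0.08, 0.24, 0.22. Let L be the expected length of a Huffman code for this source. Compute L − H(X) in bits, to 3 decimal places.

0.021 bits

Entropy H = −Σ p log₂ p ≈ 2.5687 bits.
Huffman merges: 1/20+1/20→1/10; 2/25+1/10→9/50; 13/100+9/50→31/100; 11/50+23/100→9/20; 6/25+31/100→11/20; 9/20+11/20→1. L = 259/100 ≈ 2.5900.
L − H = 2.5900 − 2.5687 = 0.021 bits.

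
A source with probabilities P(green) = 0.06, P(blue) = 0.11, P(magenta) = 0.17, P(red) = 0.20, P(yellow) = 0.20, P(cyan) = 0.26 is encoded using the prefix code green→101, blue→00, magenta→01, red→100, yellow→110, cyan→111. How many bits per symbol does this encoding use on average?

L̄ = Σ pᵢ·ℓᵢ = 0.06·3 + 0.11·2 + 0.17·2 + 0.20·3 + 0.20·3 + 0.26·3 = 2.72 bits/symbol.

2.72 bits/symbol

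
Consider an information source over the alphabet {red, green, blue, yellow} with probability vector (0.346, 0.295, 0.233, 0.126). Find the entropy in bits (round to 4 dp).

H = −Σ pᵢ log₂ pᵢ.
−0.346·log₂(0.346) = 0.5298
−0.295·log₂(0.295) = 0.5196
−0.233·log₂(0.233) = 0.4897
−0.126·log₂(0.126) = 0.3766
Sum ≈ 1.9156 → 1.9156 bits.

1.9156 bits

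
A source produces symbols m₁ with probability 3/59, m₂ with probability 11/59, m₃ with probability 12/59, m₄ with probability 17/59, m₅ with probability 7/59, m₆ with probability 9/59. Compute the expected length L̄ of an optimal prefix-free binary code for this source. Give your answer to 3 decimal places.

2.492 bits/symbol

Repeatedly combine the two least-probable nodes; the expected code length is the sum of the merged weights.
merge 3/59 + 7/59 → 10/59
merge 9/59 + 10/59 → 19/59
merge 11/59 + 12/59 → 23/59
merge 17/59 + 19/59 → 36/59
merge 23/59 + 36/59 → 1
L = 10/59 + 19/59 + 23/59 + 36/59 + 1 = 147/59 ≈ 2.492 bits/symbol.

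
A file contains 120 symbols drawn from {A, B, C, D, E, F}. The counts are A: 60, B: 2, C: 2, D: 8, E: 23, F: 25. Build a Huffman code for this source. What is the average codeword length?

Probabilities are the counts divided by 120.
Repeatedly combine the two least-probable nodes; the expected code length is the sum of the merged weights.
merge 1/60 + 1/60 → 1/30
merge 1/30 + 1/15 → 1/10
merge 1/10 + 23/120 → 7/24
merge 5/24 + 7/24 → 1/2
merge 1/2 + 1/2 → 1
L = 1/30 + 1/10 + 7/24 + 1/2 + 1 = 77/40 = 1.925 bits/symbol.

1.925 bits/symbol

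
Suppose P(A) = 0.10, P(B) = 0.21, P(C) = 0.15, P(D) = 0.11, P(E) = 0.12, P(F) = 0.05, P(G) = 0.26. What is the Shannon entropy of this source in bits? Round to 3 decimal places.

2.654 bits

H = −Σ pᵢ log₂ pᵢ.
−0.10·log₂(0.10) = 0.3322
−0.21·log₂(0.21) = 0.4728
−0.15·log₂(0.15) = 0.4105
−0.11·log₂(0.11) = 0.3503
−0.12·log₂(0.12) = 0.3671
−0.05·log₂(0.05) = 0.2161
−0.26·log₂(0.26) = 0.5053
Sum ≈ 2.6543 → 2.654 bits.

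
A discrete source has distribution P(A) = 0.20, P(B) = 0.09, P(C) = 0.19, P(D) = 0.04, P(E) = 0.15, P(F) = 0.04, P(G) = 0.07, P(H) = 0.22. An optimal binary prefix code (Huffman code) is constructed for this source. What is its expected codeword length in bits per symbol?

Repeatedly combine the two least-probable nodes; the expected code length is the sum of the merged weights.
merge 1/25 + 1/25 → 2/25
merge 7/100 + 2/25 → 3/20
merge 9/100 + 3/20 → 6/25
merge 3/20 + 19/100 → 17/50
merge 1/5 + 11/50 → 21/50
merge 6/25 + 17/50 → 29/50
merge 21/50 + 29/50 → 1
L = 2/25 + 3/20 + 6/25 + 17/50 + 21/50 + 29/50 + 1 = 281/100 = 2.81 bits/symbol.

2.81 bits/symbol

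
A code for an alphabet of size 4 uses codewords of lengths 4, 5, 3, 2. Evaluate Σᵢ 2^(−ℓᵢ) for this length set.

0.46875

With common denominator 2^5 = 32: Σ 2^(−ℓᵢ) = 2/32 + 1/32 + 4/32 + 8/32 = 15/32 = 0.46875.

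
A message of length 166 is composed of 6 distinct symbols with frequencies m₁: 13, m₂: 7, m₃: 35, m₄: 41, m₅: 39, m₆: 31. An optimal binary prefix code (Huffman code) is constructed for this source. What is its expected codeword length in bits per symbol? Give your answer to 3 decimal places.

2.428 bits/symbol

Probabilities are the counts divided by 166.
Repeatedly combine the two least-probable nodes; the expected code length is the sum of the merged weights.
merge 7/166 + 13/166 → 10/83
merge 10/83 + 31/166 → 51/166
merge 35/166 + 39/166 → 37/83
merge 41/166 + 51/166 → 46/83
merge 37/83 + 46/83 → 1
L = 10/83 + 51/166 + 37/83 + 46/83 + 1 = 403/166 ≈ 2.428 bits/symbol.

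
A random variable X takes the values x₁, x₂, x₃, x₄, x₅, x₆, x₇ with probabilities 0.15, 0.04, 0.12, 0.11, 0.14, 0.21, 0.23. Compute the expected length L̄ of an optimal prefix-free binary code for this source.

Repeatedly combine the two least-probable nodes; the expected code length is the sum of the merged weights.
merge 1/25 + 11/100 → 3/20
merge 3/25 + 7/50 → 13/50
merge 3/20 + 3/20 → 3/10
merge 21/100 + 23/100 → 11/25
merge 13/50 + 3/10 → 14/25
merge 11/25 + 14/25 → 1
L = 3/20 + 13/50 + 3/10 + 11/25 + 14/25 + 1 = 271/100 = 2.71 bits/symbol.

2.71 bits/symbol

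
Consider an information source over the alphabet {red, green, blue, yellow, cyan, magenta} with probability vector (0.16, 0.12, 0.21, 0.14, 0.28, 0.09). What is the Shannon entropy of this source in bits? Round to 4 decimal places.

2.4869 bits

H = −Σ pᵢ log₂ pᵢ.
−0.16·log₂(0.16) = 0.4230
−0.12·log₂(0.12) = 0.3671
−0.21·log₂(0.21) = 0.4728
−0.14·log₂(0.14) = 0.3971
−0.28·log₂(0.28) = 0.5142
−0.09·log₂(0.09) = 0.3127
Sum ≈ 2.4869 → 2.4869 bits.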